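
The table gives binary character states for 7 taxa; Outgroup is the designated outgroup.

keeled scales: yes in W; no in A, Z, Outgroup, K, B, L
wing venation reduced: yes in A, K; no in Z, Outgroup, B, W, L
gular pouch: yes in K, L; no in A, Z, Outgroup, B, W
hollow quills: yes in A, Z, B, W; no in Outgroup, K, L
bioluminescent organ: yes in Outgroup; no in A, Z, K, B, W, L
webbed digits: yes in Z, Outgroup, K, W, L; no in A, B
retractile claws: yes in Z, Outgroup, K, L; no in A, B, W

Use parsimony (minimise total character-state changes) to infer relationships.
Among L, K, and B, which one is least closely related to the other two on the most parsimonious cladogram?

Character polarity is set by the outgroup: the derived state is whichever differs from the outgroup's state, so for bioluminescent organ, webbed digits, retractile claws the derived state is 'no', and for the remaining characters it is 'yes'.
keeled scales: derived state 'yes' in W only — an autapomorphy, so it tells us nothing about relationships among taxa.
wing venation reduced (state 'yes') occurs in A and K but conflicts with the nesting implied by the other characters — most parsimoniously interpreted as homoplasy.
gular pouch (derived state 'yes') is shared by K and L — a synapomorphy uniting that clade.
hollow quills: derived state 'yes' in A, B, W, and Z only — synapomorphy for {A, B, W, Z}.
All ingroup taxa share the derived state 'no' for bioluminescent organ; it defines the ingroup but does not resolve relationships within it.
webbed digits (derived state 'no') is shared by A and B — a synapomorphy uniting that clade.
Only A, B, and W show the derived state 'no' for retractile claws, supporting them as a clade.
Most parsimonious ingroup topology: ((K,L),((W,(B,A)),Z)).
L and K share a more recent common ancestor with each other than either does with B, so B is the least closely related of the three.

B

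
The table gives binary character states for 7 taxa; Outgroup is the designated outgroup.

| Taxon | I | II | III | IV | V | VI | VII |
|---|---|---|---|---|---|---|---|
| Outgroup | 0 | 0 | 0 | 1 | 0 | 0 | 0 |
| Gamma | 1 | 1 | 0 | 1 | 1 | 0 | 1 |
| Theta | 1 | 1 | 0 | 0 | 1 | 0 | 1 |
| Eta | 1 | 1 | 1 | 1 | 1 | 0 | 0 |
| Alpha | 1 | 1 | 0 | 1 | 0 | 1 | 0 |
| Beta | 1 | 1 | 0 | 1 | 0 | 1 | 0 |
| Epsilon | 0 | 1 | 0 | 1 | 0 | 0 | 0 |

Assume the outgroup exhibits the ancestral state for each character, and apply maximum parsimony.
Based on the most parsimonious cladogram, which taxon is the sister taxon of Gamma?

Theta

Character polarity is set by the outgroup: the derived state is whichever differs from the outgroup's state, so for IV the derived state is '0', and for the remaining characters it is '1'.
I (derived state '1') is shared by Alpha, Beta, Eta, Gamma, and Theta — a synapomorphy uniting that clade.
All ingroup taxa share the derived state '1' for II; it defines the ingroup but does not resolve relationships within it.
III: derived state '1' in Eta only — an autapomorphy, so it tells us nothing about relationships among taxa.
IV (derived state '0') is unique to Theta (autapomorphy; uninformative for grouping).
V: derived state '1' in Eta, Gamma, and Theta only — synapomorphy for {Eta, Gamma, Theta}.
VI (derived state '1') is shared by Alpha and Beta — a synapomorphy uniting that clade.
Only Gamma and Theta show the derived state '1' for VII, supporting them as a clade.
Most parsimonious ingroup topology: ((((Gamma,Theta),Eta),(Alpha,Beta)),Epsilon).
Gamma and Theta form a cherry on this tree, so they are sister taxa.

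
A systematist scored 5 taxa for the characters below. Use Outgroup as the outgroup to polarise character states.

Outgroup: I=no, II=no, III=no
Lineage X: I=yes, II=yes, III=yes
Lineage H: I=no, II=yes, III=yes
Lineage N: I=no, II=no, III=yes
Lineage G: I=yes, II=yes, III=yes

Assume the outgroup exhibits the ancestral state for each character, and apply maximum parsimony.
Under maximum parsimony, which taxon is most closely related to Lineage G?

The outgroup has state 'no' for every character, so 'yes' is the derived state throughout.
I (derived state 'yes') is shared by Lineage G and Lineage X — a synapomorphy uniting that clade.
Only Lineage G, Lineage H, and Lineage X show the derived state 'yes' for II, supporting them as a clade.
All ingroup taxa share the derived state 'yes' for III; it defines the ingroup but does not resolve relationships within it.
Most parsimonious ingroup topology: (((Lineage X,Lineage G),Lineage H),Lineage N).
Lineage G and Lineage X form a cherry on this tree, so they are sister taxa.

Lineage X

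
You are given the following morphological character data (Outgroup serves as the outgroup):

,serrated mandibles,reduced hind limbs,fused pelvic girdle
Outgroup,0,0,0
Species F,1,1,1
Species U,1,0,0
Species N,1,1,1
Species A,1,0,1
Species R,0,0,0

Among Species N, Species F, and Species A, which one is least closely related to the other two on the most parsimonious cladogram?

Species A

The outgroup has state '0' for every character, so '1' is the derived state throughout.
serrated mandibles: derived state '1' in Species A, Species F, Species N, and Species U only — synapomorphy for {Species A, Species F, Species N, Species U}.
reduced hind limbs (derived state '1') is shared by Species F and Species N — a synapomorphy uniting that clade.
Only Species A, Species F, and Species N show the derived state '1' for fused pelvic girdle, supporting them as a clade.
Most parsimonious ingroup topology: ((((Species F,Species N),Species A),Species U),Species R).
Species N and Species F share a more recent common ancestor with each other than either does with Species A, so Species A is the least closely related of the three.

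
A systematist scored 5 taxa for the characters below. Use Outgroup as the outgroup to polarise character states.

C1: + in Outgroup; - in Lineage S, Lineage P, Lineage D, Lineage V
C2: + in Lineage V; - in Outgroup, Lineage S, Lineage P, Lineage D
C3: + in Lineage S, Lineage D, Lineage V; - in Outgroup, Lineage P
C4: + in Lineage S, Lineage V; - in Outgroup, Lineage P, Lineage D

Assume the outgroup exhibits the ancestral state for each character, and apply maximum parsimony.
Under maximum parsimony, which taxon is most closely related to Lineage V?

Character polarity is set by the outgroup: the derived state is whichever differs from the outgroup's state, so for C1 the derived state is '-', and for the remaining characters it is '+'.
C1 (derived state '-') is shared by all ingroup taxa — unites the whole ingroup.
C2 (derived state '+') is unique to Lineage V (autapomorphy; uninformative for grouping).
C3: derived state '+' in Lineage D, Lineage S, and Lineage V only — synapomorphy for {Lineage D, Lineage S, Lineage V}.
C4: derived state '+' in Lineage S and Lineage V only — synapomorphy for {Lineage S, Lineage V}.
Most parsimonious ingroup topology: (((Lineage S,Lineage V),Lineage D),Lineage P).
Lineage V and Lineage S form a cherry on this tree, so they are sister taxa.

Lineage S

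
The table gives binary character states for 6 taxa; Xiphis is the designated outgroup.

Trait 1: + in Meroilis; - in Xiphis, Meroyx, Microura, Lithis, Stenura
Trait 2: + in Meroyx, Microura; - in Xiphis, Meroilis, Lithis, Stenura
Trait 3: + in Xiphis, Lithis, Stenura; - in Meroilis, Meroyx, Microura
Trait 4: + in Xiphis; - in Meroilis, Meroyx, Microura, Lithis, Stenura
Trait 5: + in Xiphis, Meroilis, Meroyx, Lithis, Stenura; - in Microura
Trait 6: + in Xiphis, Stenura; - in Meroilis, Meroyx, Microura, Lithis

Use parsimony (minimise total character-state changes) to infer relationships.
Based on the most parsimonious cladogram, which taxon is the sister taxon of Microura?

Character polarity is set by the outgroup: the derived state is whichever differs from the outgroup's state, so for Trait 3, Trait 4, Trait 5, Trait 6 the derived state is '-', and for the remaining characters it is '+'.
Trait 1 (derived state '+') is unique to Meroilis (autapomorphy; uninformative for grouping).
Only Meroyx and Microura show the derived state '+' for Trait 2, supporting them as a clade.
Trait 3: derived state '-' in Meroilis, Meroyx, and Microura only — synapomorphy for {Meroilis, Meroyx, Microura}.
All ingroup taxa share the derived state '-' for Trait 4; it defines the ingroup but does not resolve relationships within it.
Trait 5 (derived state '-') is unique to Microura (autapomorphy; uninformative for grouping).
Trait 6 (derived state '-') is shared by Lithis, Meroilis, Meroyx, and Microura — a synapomorphy uniting that clade.
Most parsimonious ingroup topology: (((Meroilis,(Meroyx,Microura)),Lithis),Stenura).
Microura and Meroyx form a cherry on this tree, so they are sister taxa.

Meroyx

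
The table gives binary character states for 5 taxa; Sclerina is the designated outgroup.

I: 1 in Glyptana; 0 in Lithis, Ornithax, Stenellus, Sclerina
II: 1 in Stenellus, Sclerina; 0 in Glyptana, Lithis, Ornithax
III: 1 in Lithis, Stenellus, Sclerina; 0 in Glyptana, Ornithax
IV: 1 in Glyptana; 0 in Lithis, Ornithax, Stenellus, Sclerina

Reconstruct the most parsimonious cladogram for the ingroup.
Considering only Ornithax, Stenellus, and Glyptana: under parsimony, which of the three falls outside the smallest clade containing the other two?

Character polarity is set by the outgroup: the derived state is whichever differs from the outgroup's state, so for II, III the derived state is '0', and for the remaining characters it is '1'.
I: derived state '1' in Glyptana only — an autapomorphy, so it tells us nothing about relationships among taxa.
Only Glyptana, Lithis, and Ornithax show the derived state '0' for II, supporting them as a clade.
III: derived state '0' in Glyptana and Ornithax only — synapomorphy for {Glyptana, Ornithax}.
IV: derived state '1' in Glyptana only — an autapomorphy, so it tells us nothing about relationships among taxa.
Most parsimonious ingroup topology: ((Lithis,(Glyptana,Ornithax)),Stenellus).
Glyptana and Ornithax share a more recent common ancestor with each other than either does with Stenellus, so Stenellus is the least closely related of the three.

Stenellus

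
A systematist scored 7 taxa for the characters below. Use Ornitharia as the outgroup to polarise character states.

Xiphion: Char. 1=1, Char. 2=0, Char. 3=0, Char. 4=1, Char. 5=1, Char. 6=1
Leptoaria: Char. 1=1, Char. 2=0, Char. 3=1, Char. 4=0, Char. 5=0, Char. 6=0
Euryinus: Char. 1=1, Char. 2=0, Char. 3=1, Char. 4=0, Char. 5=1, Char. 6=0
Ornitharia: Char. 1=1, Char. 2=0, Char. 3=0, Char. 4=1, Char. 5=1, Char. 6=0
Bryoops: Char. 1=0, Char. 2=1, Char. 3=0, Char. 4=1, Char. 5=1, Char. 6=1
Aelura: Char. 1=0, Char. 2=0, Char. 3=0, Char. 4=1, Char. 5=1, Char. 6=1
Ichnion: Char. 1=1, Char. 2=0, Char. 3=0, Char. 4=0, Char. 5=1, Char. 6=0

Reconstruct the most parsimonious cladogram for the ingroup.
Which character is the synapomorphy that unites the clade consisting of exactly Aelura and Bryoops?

Character polarity is set by the outgroup: the derived state is whichever differs from the outgroup's state, so for Char. 1, Char. 4, Char. 5 the derived state is '0', and for the remaining characters it is '1'.
Only Aelura and Bryoops show the derived state '0' for Char. 1, supporting them as a clade.
Char. 2: derived state '1' in Bryoops only — an autapomorphy, so it tells us nothing about relationships among taxa.
Char. 3: derived state '1' in Euryinus and Leptoaria only — synapomorphy for {Euryinus, Leptoaria}.
Only Euryinus, Ichnion, and Leptoaria show the derived state '0' for Char. 4, supporting them as a clade.
Char. 5 (derived state '0') is unique to Leptoaria (autapomorphy; uninformative for grouping).
Char. 6 (derived state '1') is shared by Aelura, Bryoops, and Xiphion — a synapomorphy uniting that clade.
Most parsimonious ingroup topology: ((Xiphion,(Bryoops,Aelura)),((Euryinus,Leptoaria),Ichnion)).
The clade {Aelura, Bryoops} is supported by Char. 1: its derived state '0' occurs in exactly those taxa and in no other taxon (including the outgroup).

Char. 1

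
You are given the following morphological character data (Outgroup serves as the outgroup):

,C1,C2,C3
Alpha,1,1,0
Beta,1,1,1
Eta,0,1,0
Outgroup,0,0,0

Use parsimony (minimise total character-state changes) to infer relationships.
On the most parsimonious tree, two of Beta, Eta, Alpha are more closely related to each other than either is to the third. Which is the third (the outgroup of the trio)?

Eta

The outgroup has state '0' for every character, so '1' is the derived state throughout.
C1: derived state '1' in Alpha and Beta only — synapomorphy for {Alpha, Beta}.
All ingroup taxa share the derived state '1' for C2; it defines the ingroup but does not resolve relationships within it.
C3 (derived state '1') is unique to Beta (autapomorphy; uninformative for grouping).
Most parsimonious ingroup topology: ((Alpha,Beta),Eta).
Beta and Alpha share a more recent common ancestor with each other than either does with Eta, so Eta is the least closely related of the three.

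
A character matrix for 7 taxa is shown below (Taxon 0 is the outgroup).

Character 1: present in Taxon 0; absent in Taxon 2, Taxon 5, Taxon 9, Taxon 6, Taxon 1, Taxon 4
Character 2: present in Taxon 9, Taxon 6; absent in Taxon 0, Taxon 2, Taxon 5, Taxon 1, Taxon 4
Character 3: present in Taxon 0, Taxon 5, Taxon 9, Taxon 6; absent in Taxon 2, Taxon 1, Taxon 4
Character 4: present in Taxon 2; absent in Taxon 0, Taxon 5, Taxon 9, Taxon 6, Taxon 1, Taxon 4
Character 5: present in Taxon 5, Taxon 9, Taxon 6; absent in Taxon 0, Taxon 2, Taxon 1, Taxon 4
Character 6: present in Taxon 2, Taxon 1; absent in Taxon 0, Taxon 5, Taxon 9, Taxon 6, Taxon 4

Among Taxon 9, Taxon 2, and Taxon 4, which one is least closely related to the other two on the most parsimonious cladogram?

Character polarity is set by the outgroup: the derived state is whichever differs from the outgroup's state, so for Character 1, Character 3 the derived state is 'absent', and for the remaining characters it is 'present'.
All ingroup taxa share the derived state 'absent' for Character 1; it defines the ingroup but does not resolve relationships within it.
Character 2 (derived state 'present') is shared by Taxon 6 and Taxon 9 — a synapomorphy uniting that clade.
Character 3: derived state 'absent' in Taxon 1, Taxon 2, and Taxon 4 only — synapomorphy for {Taxon 1, Taxon 2, Taxon 4}.
Character 4: derived state 'present' in Taxon 2 only — an autapomorphy, so it tells us nothing about relationships among taxa.
Only Taxon 5, Taxon 6, and Taxon 9 show the derived state 'present' for Character 5, supporting them as a clade.
Character 6: derived state 'present' in Taxon 1 and Taxon 2 only — synapomorphy for {Taxon 1, Taxon 2}.
Most parsimonious ingroup topology: (((Taxon 2,Taxon 1),Taxon 4),(Taxon 5,(Taxon 9,Taxon 6))).
Taxon 4 and Taxon 2 share a more recent common ancestor with each other than either does with Taxon 9, so Taxon 9 is the least closely related of the three.

Taxon 9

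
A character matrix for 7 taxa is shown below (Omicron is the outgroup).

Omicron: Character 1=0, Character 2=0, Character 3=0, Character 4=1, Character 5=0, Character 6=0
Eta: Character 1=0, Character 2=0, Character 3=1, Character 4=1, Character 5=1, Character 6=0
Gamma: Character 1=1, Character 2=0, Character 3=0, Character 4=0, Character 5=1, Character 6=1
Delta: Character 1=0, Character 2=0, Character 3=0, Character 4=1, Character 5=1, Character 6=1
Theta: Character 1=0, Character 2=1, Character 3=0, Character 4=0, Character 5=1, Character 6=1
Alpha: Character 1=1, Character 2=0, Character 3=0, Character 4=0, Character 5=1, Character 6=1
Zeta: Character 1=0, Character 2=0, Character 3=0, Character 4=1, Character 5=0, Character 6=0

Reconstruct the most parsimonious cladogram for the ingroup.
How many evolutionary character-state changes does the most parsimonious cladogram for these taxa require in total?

Character polarity is set by the outgroup: the derived state is whichever differs from the outgroup's state, so for Character 4 the derived state is '0', and for the remaining characters it is '1'.
Character 1 (derived state '1') is shared by Alpha and Gamma — a synapomorphy uniting that clade.
Character 2: derived state '1' in Theta only — an autapomorphy, so it tells us nothing about relationships among taxa.
Character 3: derived state '1' in Eta only — an autapomorphy, so it tells us nothing about relationships among taxa.
Character 4: derived state '0' in Alpha, Gamma, and Theta only — synapomorphy for {Alpha, Gamma, Theta}.
Character 5: derived state '1' in Alpha, Delta, Eta, Gamma, and Theta only — synapomorphy for {Alpha, Delta, Eta, Gamma, Theta}.
Character 6 (derived state '1') is shared by Alpha, Delta, Gamma, and Theta — a synapomorphy uniting that clade.
Most parsimonious ingroup topology: ((Eta,(((Gamma,Alpha),Theta),Delta)),Zeta).
Changes per character on this tree: Character 1: 1; Character 2: 1; Character 3: 1; Character 4: 1; Character 5: 1; Character 6: 1.
Total = 6.

6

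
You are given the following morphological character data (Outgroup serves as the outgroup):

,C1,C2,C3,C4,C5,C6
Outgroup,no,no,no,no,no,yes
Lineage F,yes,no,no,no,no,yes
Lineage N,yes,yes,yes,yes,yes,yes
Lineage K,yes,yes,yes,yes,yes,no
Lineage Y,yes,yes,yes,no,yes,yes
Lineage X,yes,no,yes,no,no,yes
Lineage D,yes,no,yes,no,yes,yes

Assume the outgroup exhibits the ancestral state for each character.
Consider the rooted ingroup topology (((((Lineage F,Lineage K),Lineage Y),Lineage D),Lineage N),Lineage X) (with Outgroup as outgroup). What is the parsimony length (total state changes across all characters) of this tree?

Map each character onto (((((Lineage F,Lineage K),Lineage Y),Lineage D),Lineage N),Lineage X) (rooted by Outgroup) and count the minimum state changes it requires (Fitch parsimony):
C1: 1; C2: 3; C3: 2; C4: 2; C5: 2; C6: 1.
Total tree length = 11.

11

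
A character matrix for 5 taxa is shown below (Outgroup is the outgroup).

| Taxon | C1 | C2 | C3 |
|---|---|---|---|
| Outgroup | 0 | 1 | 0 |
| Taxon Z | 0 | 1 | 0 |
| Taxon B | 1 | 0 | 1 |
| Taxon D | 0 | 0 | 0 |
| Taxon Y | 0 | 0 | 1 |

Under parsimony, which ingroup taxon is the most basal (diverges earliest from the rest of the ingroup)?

Taxon Z

Character polarity is set by the outgroup: the derived state is whichever differs from the outgroup's state, so for C2 the derived state is '0', and for the remaining characters it is '1'.
C1: derived state '1' in Taxon B only — an autapomorphy, so it tells us nothing about relationships among taxa.
C2 (derived state '0') is shared by Taxon B, Taxon D, and Taxon Y — a synapomorphy uniting that clade.
Only Taxon B and Taxon Y show the derived state '1' for C3, supporting them as a clade.
Most parsimonious ingroup topology: (Taxon Z,((Taxon B,Taxon Y),Taxon D)).
Taxon Z is sister to the clade containing all other ingroup taxa, so it is the earliest-diverging (most basal) ingroup lineage.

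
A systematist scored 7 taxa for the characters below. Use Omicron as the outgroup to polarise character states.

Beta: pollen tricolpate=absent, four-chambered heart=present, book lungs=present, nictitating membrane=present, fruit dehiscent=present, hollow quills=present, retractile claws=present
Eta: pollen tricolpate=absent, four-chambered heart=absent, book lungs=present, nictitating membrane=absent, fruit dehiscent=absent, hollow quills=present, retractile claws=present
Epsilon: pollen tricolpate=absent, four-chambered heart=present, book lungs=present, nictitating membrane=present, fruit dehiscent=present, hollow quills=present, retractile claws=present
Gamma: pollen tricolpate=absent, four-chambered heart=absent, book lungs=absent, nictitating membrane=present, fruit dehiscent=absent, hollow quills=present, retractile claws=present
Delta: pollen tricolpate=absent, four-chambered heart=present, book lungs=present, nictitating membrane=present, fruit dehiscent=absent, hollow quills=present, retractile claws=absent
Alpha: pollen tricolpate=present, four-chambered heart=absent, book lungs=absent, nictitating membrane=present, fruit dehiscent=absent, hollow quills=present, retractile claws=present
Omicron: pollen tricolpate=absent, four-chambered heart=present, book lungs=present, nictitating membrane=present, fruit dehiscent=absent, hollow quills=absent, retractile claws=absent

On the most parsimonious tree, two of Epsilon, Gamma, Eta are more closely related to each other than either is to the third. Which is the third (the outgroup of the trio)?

Character polarity is set by the outgroup: the derived state is whichever differs from the outgroup's state, so for four-chambered heart, book lungs, nictitating membrane the derived state is 'absent', and for the remaining characters it is 'present'.
pollen tricolpate: derived state 'present' in Alpha only — an autapomorphy, so it tells us nothing about relationships among taxa.
four-chambered heart (derived state 'absent') is shared by Alpha, Eta, and Gamma — a synapomorphy uniting that clade.
book lungs: derived state 'absent' in Alpha and Gamma only — synapomorphy for {Alpha, Gamma}.
nictitating membrane: derived state 'absent' in Eta only — an autapomorphy, so it tells us nothing about relationships among taxa.
fruit dehiscent (derived state 'present') is shared by Beta and Epsilon — a synapomorphy uniting that clade.
All ingroup taxa share the derived state 'present' for hollow quills; it defines the ingroup but does not resolve relationships within it.
retractile claws (derived state 'present') is shared by Alpha, Beta, Epsilon, Eta, and Gamma — a synapomorphy uniting that clade.
Most parsimonious ingroup topology: ((((Gamma,Alpha),Eta),(Beta,Epsilon)),Delta).
Eta and Gamma share a more recent common ancestor with each other than either does with Epsilon, so Epsilon is the least closely related of the three.

Epsilon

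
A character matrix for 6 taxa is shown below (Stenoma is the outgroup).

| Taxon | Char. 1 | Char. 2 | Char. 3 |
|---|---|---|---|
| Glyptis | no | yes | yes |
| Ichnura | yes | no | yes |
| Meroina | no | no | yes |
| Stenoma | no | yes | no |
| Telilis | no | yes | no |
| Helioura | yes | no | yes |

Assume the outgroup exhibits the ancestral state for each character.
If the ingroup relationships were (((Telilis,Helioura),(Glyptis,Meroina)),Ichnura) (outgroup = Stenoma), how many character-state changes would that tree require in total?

Map each character onto (((Telilis,Helioura),(Glyptis,Meroina)),Ichnura) (rooted by Stenoma) and count the minimum state changes it requires (Fitch parsimony):
Char. 1: 2; Char. 2: 3; Char. 3: 2.
Total tree length = 7.

7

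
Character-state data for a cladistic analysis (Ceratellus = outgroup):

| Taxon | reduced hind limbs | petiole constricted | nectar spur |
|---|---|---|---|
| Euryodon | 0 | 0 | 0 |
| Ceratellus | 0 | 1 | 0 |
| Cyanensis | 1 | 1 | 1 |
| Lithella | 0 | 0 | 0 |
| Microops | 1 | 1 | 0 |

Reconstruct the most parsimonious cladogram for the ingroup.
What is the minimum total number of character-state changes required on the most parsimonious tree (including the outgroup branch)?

Character polarity is set by the outgroup: the derived state is whichever differs from the outgroup's state, so for petiole constricted the derived state is '0', and for the remaining characters it is '1'.
reduced hind limbs (derived state '1') is shared by Cyanensis and Microops — a synapomorphy uniting that clade.
petiole constricted (derived state '0') is shared by Euryodon and Lithella — a synapomorphy uniting that clade.
nectar spur: derived state '1' in Cyanensis only — an autapomorphy, so it tells us nothing about relationships among taxa.
Most parsimonious ingroup topology: ((Microops,Cyanensis),(Lithella,Euryodon)).
Changes per character on this tree: reduced hind limbs: 1; petiole constricted: 1; nectar spur: 1.
Total = 3.

3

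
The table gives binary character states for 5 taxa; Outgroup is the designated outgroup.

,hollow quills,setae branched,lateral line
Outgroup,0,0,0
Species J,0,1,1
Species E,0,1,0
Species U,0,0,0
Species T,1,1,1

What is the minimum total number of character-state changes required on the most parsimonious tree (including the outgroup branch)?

The outgroup has state '0' for every character, so '1' is the derived state throughout.
hollow quills: derived state '1' in Species T only — an autapomorphy, so it tells us nothing about relationships among taxa.
Only Species E, Species J, and Species T show the derived state '1' for setae branched, supporting them as a clade.
Only Species J and Species T show the derived state '1' for lateral line, supporting them as a clade.
Most parsimonious ingroup topology: (((Species J,Species T),Species E),Species U).
Changes per character on this tree: hollow quills: 1; setae branched: 1; lateral line: 1.
Total = 3.

3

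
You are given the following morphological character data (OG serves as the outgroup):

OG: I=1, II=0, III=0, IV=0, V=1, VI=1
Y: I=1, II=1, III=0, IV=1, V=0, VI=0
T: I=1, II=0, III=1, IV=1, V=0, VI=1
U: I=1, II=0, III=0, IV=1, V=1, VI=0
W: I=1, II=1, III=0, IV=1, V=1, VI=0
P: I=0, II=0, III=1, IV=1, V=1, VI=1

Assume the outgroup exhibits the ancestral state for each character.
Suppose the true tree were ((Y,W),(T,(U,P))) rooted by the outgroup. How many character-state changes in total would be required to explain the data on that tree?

Map each character onto ((Y,W),(T,(U,P))) (rooted by OG) and count the minimum state changes it requires (Fitch parsimony):
I: 1; II: 1; III: 2; IV: 1; V: 2; VI: 2.
Total tree length = 9.

9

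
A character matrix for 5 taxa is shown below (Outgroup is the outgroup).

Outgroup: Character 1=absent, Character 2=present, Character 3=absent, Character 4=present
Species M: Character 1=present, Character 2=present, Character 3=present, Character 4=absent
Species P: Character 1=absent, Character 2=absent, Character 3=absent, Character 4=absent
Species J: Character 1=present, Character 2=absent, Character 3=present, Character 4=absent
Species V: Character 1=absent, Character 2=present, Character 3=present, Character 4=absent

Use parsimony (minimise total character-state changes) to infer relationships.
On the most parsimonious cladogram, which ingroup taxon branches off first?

Character polarity is set by the outgroup: the derived state is whichever differs from the outgroup's state, so for Character 2, Character 4 the derived state is 'absent', and for the remaining characters it is 'present'.
Only Species J and Species M show the derived state 'present' for Character 1, supporting them as a clade.
Character 2 (state 'absent') occurs in Species J and Species P but conflicts with the nesting implied by the other characters — most parsimoniously interpreted as homoplasy.
Only Species J, Species M, and Species V show the derived state 'present' for Character 3, supporting them as a clade.
Character 4 (derived state 'absent') is shared by all ingroup taxa — unites the whole ingroup.
Most parsimonious ingroup topology: (((Species M,Species J),Species V),Species P).
Species P is sister to the clade containing all other ingroup taxa, so it is the earliest-diverging (most basal) ingroup lineage.

Species P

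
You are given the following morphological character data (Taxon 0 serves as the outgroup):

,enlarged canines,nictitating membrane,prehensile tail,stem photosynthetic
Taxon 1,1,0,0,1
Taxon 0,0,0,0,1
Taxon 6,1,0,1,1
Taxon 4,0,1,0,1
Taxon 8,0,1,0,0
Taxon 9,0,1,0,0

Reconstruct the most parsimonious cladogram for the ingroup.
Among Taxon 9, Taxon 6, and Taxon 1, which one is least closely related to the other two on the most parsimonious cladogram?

Taxon 9

Character polarity is set by the outgroup: the derived state is whichever differs from the outgroup's state, so for stem photosynthetic the derived state is '0', and for the remaining characters it is '1'.
Only Taxon 1 and Taxon 6 show the derived state '1' for enlarged canines, supporting them as a clade.
nictitating membrane: derived state '1' in Taxon 4, Taxon 8, and Taxon 9 only — synapomorphy for {Taxon 4, Taxon 8, Taxon 9}.
prehensile tail (derived state '1') is unique to Taxon 6 (autapomorphy; uninformative for grouping).
Only Taxon 8 and Taxon 9 show the derived state '0' for stem photosynthetic, supporting them as a clade.
Most parsimonious ingroup topology: ((Taxon 1,Taxon 6),((Taxon 9,Taxon 8),Taxon 4)).
Taxon 1 and Taxon 6 share a more recent common ancestor with each other than either does with Taxon 9, so Taxon 9 is the least closely related of the three.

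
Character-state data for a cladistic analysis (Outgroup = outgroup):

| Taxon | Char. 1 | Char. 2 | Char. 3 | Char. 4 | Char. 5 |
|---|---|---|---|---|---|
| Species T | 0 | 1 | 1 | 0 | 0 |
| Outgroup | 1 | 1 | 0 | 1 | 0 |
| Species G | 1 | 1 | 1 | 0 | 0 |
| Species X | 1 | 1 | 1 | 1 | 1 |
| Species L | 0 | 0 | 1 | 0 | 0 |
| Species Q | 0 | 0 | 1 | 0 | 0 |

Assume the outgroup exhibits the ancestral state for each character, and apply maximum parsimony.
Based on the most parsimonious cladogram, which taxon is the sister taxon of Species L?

Species Q

Character polarity is set by the outgroup: the derived state is whichever differs from the outgroup's state, so for Char. 1, Char. 2, Char. 4 the derived state is '0', and for the remaining characters it is '1'.
Char. 1: derived state '0' in Species L, Species Q, and Species T only — synapomorphy for {Species L, Species Q, Species T}.
Char. 2: derived state '0' in Species L and Species Q only — synapomorphy for {Species L, Species Q}.
All ingroup taxa share the derived state '1' for Char. 3; it defines the ingroup but does not resolve relationships within it.
Only Species G, Species L, Species Q, and Species T show the derived state '0' for Char. 4, supporting them as a clade.
Char. 5 (derived state '1') is unique to Species X (autapomorphy; uninformative for grouping).
Most parsimonious ingroup topology: ((((Species Q,Species L),Species T),Species G),Species X).
Species L and Species Q form a cherry on this tree, so they are sister taxa.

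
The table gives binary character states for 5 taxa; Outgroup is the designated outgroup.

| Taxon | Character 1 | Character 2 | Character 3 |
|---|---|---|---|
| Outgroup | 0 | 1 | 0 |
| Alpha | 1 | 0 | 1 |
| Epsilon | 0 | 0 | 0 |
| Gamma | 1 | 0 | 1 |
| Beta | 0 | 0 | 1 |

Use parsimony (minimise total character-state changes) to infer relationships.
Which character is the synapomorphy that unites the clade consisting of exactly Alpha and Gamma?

Character polarity is set by the outgroup: the derived state is whichever differs from the outgroup's state, so for Character 2 the derived state is '0', and for the remaining characters it is '1'.
Character 1 (derived state '1') is shared by Alpha and Gamma — a synapomorphy uniting that clade.
Character 2 (derived state '0') is shared by all ingroup taxa — unites the whole ingroup.
Character 3 (derived state '1') is shared by Alpha, Beta, and Gamma — a synapomorphy uniting that clade.
Most parsimonious ingroup topology: (((Alpha,Gamma),Beta),Epsilon).
The clade {Alpha, Gamma} is supported by Character 1: its derived state '1' occurs in exactly those taxa and in no other taxon (including the outgroup).

Character 1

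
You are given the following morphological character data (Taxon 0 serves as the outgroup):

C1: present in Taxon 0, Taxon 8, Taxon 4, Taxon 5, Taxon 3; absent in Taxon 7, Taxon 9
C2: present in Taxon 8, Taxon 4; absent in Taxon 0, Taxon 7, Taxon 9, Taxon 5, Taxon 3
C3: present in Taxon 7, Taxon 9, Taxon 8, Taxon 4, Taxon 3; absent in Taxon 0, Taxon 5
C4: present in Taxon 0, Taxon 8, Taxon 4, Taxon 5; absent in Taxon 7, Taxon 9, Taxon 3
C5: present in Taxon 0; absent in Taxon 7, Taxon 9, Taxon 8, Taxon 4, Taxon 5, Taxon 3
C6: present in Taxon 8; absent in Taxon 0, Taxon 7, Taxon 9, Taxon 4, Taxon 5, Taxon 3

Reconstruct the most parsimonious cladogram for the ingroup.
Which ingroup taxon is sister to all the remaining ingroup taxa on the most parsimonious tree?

Taxon 5

Character polarity is set by the outgroup: the derived state is whichever differs from the outgroup's state, so for C1, C4, C5 the derived state is 'absent', and for the remaining characters it is 'present'.
C1: derived state 'absent' in Taxon 7 and Taxon 9 only — synapomorphy for {Taxon 7, Taxon 9}.
C2 (derived state 'present') is shared by Taxon 4 and Taxon 8 — a synapomorphy uniting that clade.
C3 (derived state 'present') is shared by Taxon 3, Taxon 4, Taxon 7, Taxon 8, and Taxon 9 — a synapomorphy uniting that clade.
C4: derived state 'absent' in Taxon 3, Taxon 7, and Taxon 9 only — synapomorphy for {Taxon 3, Taxon 7, Taxon 9}.
C5 (derived state 'absent') is shared by all ingroup taxa — unites the whole ingroup.
C6: derived state 'present' in Taxon 8 only — an autapomorphy, so it tells us nothing about relationships among taxa.
Most parsimonious ingroup topology: ((((Taxon 7,Taxon 9),Taxon 3),(Taxon 8,Taxon 4)),Taxon 5).
Taxon 5 is sister to the clade containing all other ingroup taxa, so it is the earliest-diverging (most basal) ingroup lineage.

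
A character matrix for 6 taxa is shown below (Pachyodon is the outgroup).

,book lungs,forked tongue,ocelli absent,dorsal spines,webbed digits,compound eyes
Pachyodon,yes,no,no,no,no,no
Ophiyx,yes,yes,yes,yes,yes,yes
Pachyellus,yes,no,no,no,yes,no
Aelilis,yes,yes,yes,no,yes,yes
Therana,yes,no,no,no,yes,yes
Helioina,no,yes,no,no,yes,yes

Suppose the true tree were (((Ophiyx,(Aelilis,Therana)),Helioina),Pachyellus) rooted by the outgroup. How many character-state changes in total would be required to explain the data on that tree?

Map each character onto (((Ophiyx,(Aelilis,Therana)),Helioina),Pachyellus) (rooted by Pachyodon) and count the minimum state changes it requires (Fitch parsimony):
book lungs: 1; forked tongue: 2; ocelli absent: 2; dorsal spines: 1; webbed digits: 1; compound eyes: 1.
Total tree length = 8.

8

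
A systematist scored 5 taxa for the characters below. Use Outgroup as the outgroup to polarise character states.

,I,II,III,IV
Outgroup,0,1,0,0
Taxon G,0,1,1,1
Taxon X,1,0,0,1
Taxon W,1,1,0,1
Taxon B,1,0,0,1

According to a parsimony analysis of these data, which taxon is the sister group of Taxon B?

Character polarity is set by the outgroup: the derived state is whichever differs from the outgroup's state, so for II the derived state is '0', and for the remaining characters it is '1'.
Only Taxon B, Taxon W, and Taxon X show the derived state '1' for I, supporting them as a clade.
Only Taxon B and Taxon X show the derived state '0' for II, supporting them as a clade.
III (derived state '1') is unique to Taxon G (autapomorphy; uninformative for grouping).
All ingroup taxa share the derived state '1' for IV; it defines the ingroup but does not resolve relationships within it.
Most parsimonious ingroup topology: (Taxon G,((Taxon X,Taxon B),Taxon W)).
Taxon B and Taxon X form a cherry on this tree, so they are sister taxa.

Taxon X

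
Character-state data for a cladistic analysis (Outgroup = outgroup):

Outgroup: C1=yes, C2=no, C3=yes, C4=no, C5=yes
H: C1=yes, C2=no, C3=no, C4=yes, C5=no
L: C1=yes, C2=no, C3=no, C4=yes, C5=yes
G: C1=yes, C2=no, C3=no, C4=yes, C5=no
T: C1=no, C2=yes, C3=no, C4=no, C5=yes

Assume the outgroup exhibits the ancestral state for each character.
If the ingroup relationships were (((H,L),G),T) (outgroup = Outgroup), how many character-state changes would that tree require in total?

Map each character onto (((H,L),G),T) (rooted by Outgroup) and count the minimum state changes it requires (Fitch parsimony):
C1: 1; C2: 1; C3: 1; C4: 1; C5: 2.
Total tree length = 6.

6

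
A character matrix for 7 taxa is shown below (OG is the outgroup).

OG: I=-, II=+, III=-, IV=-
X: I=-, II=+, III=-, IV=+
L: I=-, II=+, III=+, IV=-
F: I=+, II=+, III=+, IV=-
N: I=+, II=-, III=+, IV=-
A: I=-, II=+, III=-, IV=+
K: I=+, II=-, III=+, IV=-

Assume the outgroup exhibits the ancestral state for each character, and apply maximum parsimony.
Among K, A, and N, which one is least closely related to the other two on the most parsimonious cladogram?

A

Character polarity is set by the outgroup: the derived state is whichever differs from the outgroup's state, so for II the derived state is '-', and for the remaining characters it is '+'.
Only F, K, and N show the derived state '+' for I, supporting them as a clade.
Only K and N show the derived state '-' for II, supporting them as a clade.
III (derived state '+') is shared by F, K, L, and N — a synapomorphy uniting that clade.
IV: derived state '+' in A and X only — synapomorphy for {A, X}.
Most parsimonious ingroup topology: ((X,A),(L,(F,(N,K)))).
K and N share a more recent common ancestor with each other than either does with A, so A is the least closely related of the three.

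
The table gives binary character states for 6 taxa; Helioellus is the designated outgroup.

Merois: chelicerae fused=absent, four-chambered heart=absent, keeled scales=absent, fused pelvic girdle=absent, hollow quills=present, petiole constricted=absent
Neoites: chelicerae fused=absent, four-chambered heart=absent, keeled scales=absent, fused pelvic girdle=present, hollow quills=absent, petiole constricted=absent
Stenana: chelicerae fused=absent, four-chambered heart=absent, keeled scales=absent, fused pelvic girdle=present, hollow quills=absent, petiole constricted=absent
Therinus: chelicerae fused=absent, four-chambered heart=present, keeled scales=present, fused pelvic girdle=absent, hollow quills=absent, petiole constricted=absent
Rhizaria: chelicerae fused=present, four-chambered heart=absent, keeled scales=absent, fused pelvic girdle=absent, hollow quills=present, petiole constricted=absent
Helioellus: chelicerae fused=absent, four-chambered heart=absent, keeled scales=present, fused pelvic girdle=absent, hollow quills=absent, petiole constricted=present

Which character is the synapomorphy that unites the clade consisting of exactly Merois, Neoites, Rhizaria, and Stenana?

Character polarity is set by the outgroup: the derived state is whichever differs from the outgroup's state, so for keeled scales, petiole constricted the derived state is 'absent', and for the remaining characters it is 'present'.
chelicerae fused (derived state 'present') is unique to Rhizaria (autapomorphy; uninformative for grouping).
four-chambered heart (derived state 'present') is unique to Therinus (autapomorphy; uninformative for grouping).
Only Merois, Neoites, Rhizaria, and Stenana show the derived state 'absent' for keeled scales, supporting them as a clade.
Only Neoites and Stenana show the derived state 'present' for fused pelvic girdle, supporting them as a clade.
hollow quills: derived state 'present' in Merois and Rhizaria only — synapomorphy for {Merois, Rhizaria}.
petiole constricted (derived state 'absent') is shared by all ingroup taxa — unites the whole ingroup.
Most parsimonious ingroup topology: (Therinus,((Stenana,Neoites),(Rhizaria,Merois))).
The clade {Merois, Neoites, Rhizaria, Stenana} is supported by keeled scales: its derived state 'absent' occurs in exactly those taxa and in no other taxon (including the outgroup).

keeled scales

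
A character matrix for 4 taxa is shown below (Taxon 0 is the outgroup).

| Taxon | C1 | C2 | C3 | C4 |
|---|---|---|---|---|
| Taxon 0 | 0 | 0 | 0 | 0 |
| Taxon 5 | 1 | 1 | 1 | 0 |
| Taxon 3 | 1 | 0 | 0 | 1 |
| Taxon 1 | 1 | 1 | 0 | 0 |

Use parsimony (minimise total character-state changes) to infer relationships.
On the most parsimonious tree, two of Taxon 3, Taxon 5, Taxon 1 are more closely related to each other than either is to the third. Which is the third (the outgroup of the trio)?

Taxon 3

The outgroup has state '0' for every character, so '1' is the derived state throughout.
C1 (derived state '1') is shared by all ingroup taxa — unites the whole ingroup.
C2: derived state '1' in Taxon 1 and Taxon 5 only — synapomorphy for {Taxon 1, Taxon 5}.
C3 (derived state '1') is unique to Taxon 5 (autapomorphy; uninformative for grouping).
C4 (derived state '1') is unique to Taxon 3 (autapomorphy; uninformative for grouping).
Most parsimonious ingroup topology: ((Taxon 5,Taxon 1),Taxon 3).
Taxon 1 and Taxon 5 share a more recent common ancestor with each other than either does with Taxon 3, so Taxon 3 is the least closely related of the three.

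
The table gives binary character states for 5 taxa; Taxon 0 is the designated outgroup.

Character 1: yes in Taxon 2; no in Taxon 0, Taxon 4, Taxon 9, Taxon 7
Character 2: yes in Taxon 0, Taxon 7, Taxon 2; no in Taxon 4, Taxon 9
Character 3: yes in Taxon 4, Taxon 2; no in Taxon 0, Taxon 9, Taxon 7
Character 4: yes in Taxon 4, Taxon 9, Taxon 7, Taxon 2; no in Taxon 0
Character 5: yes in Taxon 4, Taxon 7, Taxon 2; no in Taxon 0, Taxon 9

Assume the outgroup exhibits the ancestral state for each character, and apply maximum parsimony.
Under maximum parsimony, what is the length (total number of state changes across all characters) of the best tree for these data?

6

Character polarity is set by the outgroup: the derived state is whichever differs from the outgroup's state, so for Character 2 the derived state is 'no', and for the remaining characters it is 'yes'.
Character 1 (derived state 'yes') is unique to Taxon 2 (autapomorphy; uninformative for grouping).
Character 2 (state 'no') occurs in Taxon 4 and Taxon 9 but conflicts with the nesting implied by the other characters — most parsimoniously interpreted as homoplasy.
Character 3 (derived state 'yes') is shared by Taxon 2 and Taxon 4 — a synapomorphy uniting that clade.
All ingroup taxa share the derived state 'yes' for Character 4; it defines the ingroup but does not resolve relationships within it.
Character 5: derived state 'yes' in Taxon 2, Taxon 4, and Taxon 7 only — synapomorphy for {Taxon 2, Taxon 4, Taxon 7}.
Most parsimonious ingroup topology: (((Taxon 4,Taxon 2),Taxon 7),Taxon 9).
Changes per character on this tree: Character 1: 1; Character 2: 2; Character 3: 1; Character 4: 1; Character 5: 1.
Total = 6.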